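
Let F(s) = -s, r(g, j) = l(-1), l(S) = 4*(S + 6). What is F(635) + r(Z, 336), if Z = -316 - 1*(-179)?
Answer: -615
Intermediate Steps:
Z = -137 (Z = -316 + 179 = -137)
l(S) = 24 + 4*S (l(S) = 4*(6 + S) = 24 + 4*S)
r(g, j) = 20 (r(g, j) = 24 + 4*(-1) = 24 - 4 = 20)
F(635) + r(Z, 336) = -1*635 + 20 = -635 + 20 = -615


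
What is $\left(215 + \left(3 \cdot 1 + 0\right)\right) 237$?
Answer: $51666$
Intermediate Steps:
$\left(215 + \left(3 \cdot 1 + 0\right)\right) 237 = \left(215 + \left(3 + 0\right)\right) 237 = \left(215 + 3\right) 237 = 218 \cdot 237 = 51666$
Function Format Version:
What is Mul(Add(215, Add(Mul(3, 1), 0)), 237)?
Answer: 51666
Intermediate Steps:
Mul(Add(215, Add(Mul(3, 1), 0)), 237) = Mul(Add(215, Add(3, 0)), 237) = Mul(Add(215, 3), 237) = Mul(218, 237) = 51666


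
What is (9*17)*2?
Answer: 306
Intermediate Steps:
(9*17)*2 = 153*2 = 306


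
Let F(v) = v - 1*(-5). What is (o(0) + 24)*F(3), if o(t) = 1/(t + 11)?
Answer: 2120/11 ≈ 192.73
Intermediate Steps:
F(v) = 5 + v (F(v) = v + 5 = 5 + v)
o(t) = 1/(11 + t)
(o(0) + 24)*F(3) = (1/(11 + 0) + 24)*(5 + 3) = (1/11 + 24)*8 = (265/11)*8 = 2120/11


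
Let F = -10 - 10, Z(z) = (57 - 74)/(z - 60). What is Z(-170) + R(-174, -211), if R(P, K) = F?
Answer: -4583/230 ≈ -19.926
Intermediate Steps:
Z(z) = -17/(-60 + z)
F = -20
R(P, K) = -20
Z(-170) + R(-174, -211) = -17/(-60 - 170) - 20 = -17/(-230) - 20 = -17*(-1/230) - 20 = 17/230 - 20 = -4583/230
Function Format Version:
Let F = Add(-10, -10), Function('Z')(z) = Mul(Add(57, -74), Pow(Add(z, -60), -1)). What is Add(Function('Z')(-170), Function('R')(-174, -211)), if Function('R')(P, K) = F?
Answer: Rational(-4583, 230) ≈ -19.926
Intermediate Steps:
Function('Z')(z) = Mul(-17, Pow(Add(-60, z), -1))
F = -20
Function('R')(P, K) = -20
Add(Function('Z')(-170), Function('R')(-174, -211)) = Add(Mul(-17, Pow(Add(-60, -170), -1)), -20) = Add(Mul(-17, Pow(-230, -1)), -20) = Add(Mul(-17, Rational(-1, 230)), -20) = Add(Rational(17, 230), -20) = Rational(-4583, 230)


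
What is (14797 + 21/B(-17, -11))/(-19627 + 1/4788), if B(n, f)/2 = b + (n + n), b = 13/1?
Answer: -70845642/93974075 ≈ -0.75389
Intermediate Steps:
b = 13 (b = 13*1 = 13)
B(n, f) = 26 + 4*n (B(n, f) = 2*(13 + (n + n)) = 2*(13 + 2*n) = 26 + 4*n)
(14797 + 21/B(-17, -11))/(-19627 + 1/4788) = (14797 + 21/(26 + 4*(-17)))/(-19627 + 1/4788) = (14797 + 21/(26 - 68))/(-19627 + 1/4788) = (14797 + 21/(-42))/(-93974075/4788) = (14797 - 1/42*21)*(-4788/93974075) = (14797 - 1/2)*(-4788/93974075) = (29593/2)*(-4788/93974075) = -70845642/93974075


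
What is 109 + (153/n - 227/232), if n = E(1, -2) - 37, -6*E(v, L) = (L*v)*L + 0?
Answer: 2725405/26216 ≈ 103.96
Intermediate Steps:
E(v, L) = -v*L²/6 (E(v, L) = -((L*v)*L + 0)/6 = -(v*L² + 0)/6 = -v*L²/6)
n = -113/3 (n = -⅙*1*(-2)² - 37 = -⅙*1*4 - 37 = -⅔ - 37 = -113/3 ≈ -37.667)
109 + (153/n - 227/232) = 109 + (153/(-113/3) - 227/232) = 109 + (153*(-3/113) - 227*1/232) = 109 + (-459/113 - 227/232) = 109 - 132139/26216 = 2725405/26216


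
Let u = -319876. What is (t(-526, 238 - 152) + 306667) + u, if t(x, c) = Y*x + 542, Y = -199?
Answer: 92007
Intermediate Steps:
t(x, c) = 542 - 199*x (t(x, c) = -199*x + 542 = 542 - 199*x)
(t(-526, 238 - 152) + 306667) + u = ((542 - 199*(-526)) + 306667) - 319876 = ((542 + 104674) + 306667) - 319876 = (105216 + 306667) - 319876 = 411883 - 319876 = 92007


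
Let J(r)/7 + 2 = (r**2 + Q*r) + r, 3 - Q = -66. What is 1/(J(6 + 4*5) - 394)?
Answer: 1/17064 ≈ 5.8603e-5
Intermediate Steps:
Q = 69 (Q = 3 - 1*(-66) = 3 + 66 = 69)
J(r) = -14 + 7*r**2 + 490*r (J(r) = -14 + 7*((r**2 + 69*r) + r) = -14 + 7*(r**2 + 70*r) = -14 + (7*r**2 + 490*r) = -14 + 7*r**2 + 490*r)
1/(J(6 + 4*5) - 394) = 1/((-14 + 7*(6 + 4*5)**2 + 490*(6 + 4*5)) - 394) = 1/((-14 + 7*(6 + 20)**2 + 490*(6 + 20)) - 394) = 1/((-14 + 7*26**2 + 490*26) - 394) = 1/((-14 + 7*676 + 12740) - 394) = 1/((-14 + 4732 + 12740) - 394) = 1/(17458 - 394) = 1/17064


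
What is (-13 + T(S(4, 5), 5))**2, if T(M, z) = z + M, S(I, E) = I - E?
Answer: 81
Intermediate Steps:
T(M, z) = M + z
(-13 + T(S(4, 5), 5))**2 = (-13 + ((4 - 1*5) + 5))**2 = (-13 + ((4 - 5) + 5))**2 = (-13 + (-1 + 5))**2 = (-13 + 4)**2 = (-9)**2 = 81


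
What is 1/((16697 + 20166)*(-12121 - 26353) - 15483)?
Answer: -1/1418282545 ≈ -7.0508e-10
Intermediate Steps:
1/((16697 + 20166)*(-12121 - 26353) - 15483) = 1/(36863*(-38474) - 15483) = 1/(-1418267062 - 15483) = 1/(-1418282545) = -1/1418282545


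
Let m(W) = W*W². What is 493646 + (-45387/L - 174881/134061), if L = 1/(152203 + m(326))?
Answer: -211733859640047128/134061 ≈ -1.5794e+12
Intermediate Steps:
m(W) = W³
L = 1/34798179 (L = 1/(152203 + 326³) = 1/(152203 + 34645976) = 1/34798179 ≈ 2.8737e-8)
493646 + (-45387/L - 174881/134061) = 493646 + (-45387/1/34798179 - 174881/134061) = 493646 + (-45387*34798179 - 174881*1/134061) = 493646 + (-1579384950273 - 174881/134061) = 493646 - 211733925818723534/134061 = -211733859640047128/134061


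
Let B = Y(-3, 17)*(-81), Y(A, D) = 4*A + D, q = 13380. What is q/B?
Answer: -892/27 ≈ -33.037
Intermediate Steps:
Y(A, D) = D + 4*A
B = -405 (B = (17 + 4*(-3))*(-81) = (17 - 12)*(-81) = 5*(-81) = -405)
q/B = 13380/(-405) = 13380*(-1/405) = -892/27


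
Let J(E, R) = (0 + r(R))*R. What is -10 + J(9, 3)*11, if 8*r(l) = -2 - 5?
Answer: -311/8 ≈ -38.875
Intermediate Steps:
r(l) = -7/8 (r(l) = (-2 - 5)/8 = (1/8)*(-7) = -7/8)
J(E, R) = -7*R/8 (J(E, R) = (0 - 7/8)*R = -7*R/8)
-10 + J(9, 3)*11 = -10 - 7/8*3*11 = -10 - 21/8*11 = -10 - 231/8 = -311/8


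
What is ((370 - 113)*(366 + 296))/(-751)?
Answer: -170134/751 ≈ -226.54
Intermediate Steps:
((370 - 113)*(366 + 296))/(-751) = (257*662)*(-1/751) = 170134*(-1/751) = -170134/751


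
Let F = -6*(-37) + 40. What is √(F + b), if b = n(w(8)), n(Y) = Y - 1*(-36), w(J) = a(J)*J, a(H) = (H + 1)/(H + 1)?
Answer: 3*√34 ≈ 17.493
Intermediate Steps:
a(H) = 1 (a(H) = (1 + H)/(1 + H) = 1)
F = 262 (F = 222 + 40 = 262)
w(J) = J (w(J) = 1*J = J)
n(Y) = 36 + Y (n(Y) = Y + 36 = 36 + Y)
b = 44 (b = 36 + 8 = 44)
√(F + b) = √(262 + 44) = √306 = 3*√34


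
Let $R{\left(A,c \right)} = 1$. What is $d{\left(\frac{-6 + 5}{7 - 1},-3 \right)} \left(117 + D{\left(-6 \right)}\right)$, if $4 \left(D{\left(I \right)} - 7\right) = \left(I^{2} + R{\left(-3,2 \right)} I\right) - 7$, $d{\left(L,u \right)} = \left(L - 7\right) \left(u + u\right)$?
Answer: $\frac{22317}{4} \approx 5579.3$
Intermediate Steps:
$d{\left(L,u \right)} = 2 u \left(-7 + L\right)$ ($d{\left(L,u \right)} = \left(-7 + L\right) 2 u = 2 u \left(-7 + L\right)$)
$D{\left(I \right)} = \frac{21}{4} + \frac{I}{4} + \frac{I^{2}}{4}$ ($D{\left(I \right)} = 7 + \frac{\left(I^{2} + 1 I\right) - 7}{4} = 7 + \frac{\left(I^{2} + I\right) - 7}{4} = 7 + \frac{\left(I + I^{2}\right) - 7}{4} = 7 + \frac{-7 + I + I^{2}}{4} = 7 + \left(- \frac{7}{4} + \frac{I}{4} + \frac{I^{2}}{4}\right) = \frac{21}{4} + \frac{I}{4} + \frac{I^{2}}{4}$)
$d{\left(\frac{-6 + 5}{7 - 1},-3 \right)} \left(117 + D{\left(-6 \right)}\right) = 2 \left(-3\right) \left(-7 + \frac{-6 + 5}{7 - 1}\right) \left(117 + \left(\frac{21}{4} + \frac{1}{4} \left(-6\right) + \frac{\left(-6\right)^{2}}{4}\right)\right) = 2 \left(-3\right) \left(-7 - \frac{1}{6}\right) \left(117 + \left(\frac{21}{4} - \frac{3}{2} + \frac{1}{4} \cdot 36\right)\right) = 2 \left(-3\right) \left(-7 - \frac{1}{6}\right) \left(117 + \left(\frac{21}{4} - \frac{3}{2} + 9\right)\right) = 2 \left(-3\right) \left(-7 - \frac{1}{6}\right) \left(117 + \frac{51}{4}\right) = 2 \left(-3\right) \left(- \frac{43}{6}\right) \frac{519}{4} = 43 \cdot \frac{519}{4} = \frac{22317}{4}$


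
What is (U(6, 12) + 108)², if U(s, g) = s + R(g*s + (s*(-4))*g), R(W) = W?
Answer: 10404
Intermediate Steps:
U(s, g) = s - 3*g*s (U(s, g) = s + (g*s + (s*(-4))*g) = s + (g*s + (-4*s)*g) = s + (g*s - 4*g*s) = s - 3*g*s)
(U(6, 12) + 108)² = (6*(1 - 3*12) + 108)² = (6*(1 - 36) + 108)² = (6*(-35) + 108)² = (-210 + 108)² = (-102)² = 10404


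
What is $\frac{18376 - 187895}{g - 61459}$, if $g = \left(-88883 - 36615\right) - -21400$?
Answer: $\frac{24217}{23651} \approx 1.0239$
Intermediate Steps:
$g = -104098$ ($g = -125498 + 21400 = -104098$)
$\frac{18376 - 187895}{g - 61459} = \frac{18376 - 187895}{-104098 - 61459} = - \frac{169519}{-165557} = \left(-169519\right) \left(- \frac{1}{165557}\right) = \frac{24217}{23651}$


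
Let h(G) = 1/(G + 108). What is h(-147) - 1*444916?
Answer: -17351725/39 ≈ -4.4492e+5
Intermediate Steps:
h(G) = 1/(108 + G)
h(-147) - 1*444916 = 1/(108 - 147) - 1*444916 = 1/(-39) - 444916 = -1/39 - 444916 = -17351725/39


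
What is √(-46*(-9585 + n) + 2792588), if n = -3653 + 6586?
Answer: 2*√774645 ≈ 1760.3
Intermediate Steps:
n = 2933
√(-46*(-9585 + n) + 2792588) = √(-46*(-9585 + 2933) + 2792588) = √(-46*(-6652) + 2792588) = √(305992 + 2792588) = √3098580 = 2*√774645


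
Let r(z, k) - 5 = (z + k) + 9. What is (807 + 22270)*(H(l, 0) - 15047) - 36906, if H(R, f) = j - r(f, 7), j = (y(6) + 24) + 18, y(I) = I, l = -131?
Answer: -346653446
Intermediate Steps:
j = 48 (j = (6 + 24) + 18 = 30 + 18 = 48)
r(z, k) = 14 + k + z (r(z, k) = 5 + ((z + k) + 9) = 5 + ((k + z) + 9) = 5 + (9 + k + z) = 14 + k + z)
H(R, f) = 27 - f (H(R, f) = 48 - (14 + 7 + f) = 48 - (21 + f) = 48 + (-21 - f) = 27 - f)
(807 + 22270)*(H(l, 0) - 15047) - 36906 = (807 + 22270)*((27 - 1*0) - 15047) - 36906 = 23077*((27 + 0) - 15047) - 36906 = 23077*(27 - 15047) - 36906 = 23077*(-15020) - 36906 = -346616540 - 36906 = -346653446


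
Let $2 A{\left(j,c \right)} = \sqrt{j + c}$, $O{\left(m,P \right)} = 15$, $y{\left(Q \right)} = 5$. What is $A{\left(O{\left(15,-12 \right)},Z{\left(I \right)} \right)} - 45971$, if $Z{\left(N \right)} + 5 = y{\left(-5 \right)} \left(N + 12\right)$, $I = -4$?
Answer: $-45971 + \frac{5 \sqrt{2}}{2} \approx -45967.0$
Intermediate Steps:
$Z{\left(N \right)} = 55 + 5 N$ ($Z{\left(N \right)} = -5 + 5 \left(N + 12\right) = -5 + 5 \left(12 + N\right) = -5 + \left(60 + 5 N\right) = 55 + 5 N$)
$A{\left(j,c \right)} = \frac{\sqrt{c + j}}{2}$ ($A{\left(j,c \right)} = \frac{\sqrt{j + c}}{2} = \frac{\sqrt{c + j}}{2}$)
$A{\left(O{\left(15,-12 \right)},Z{\left(I \right)} \right)} - 45971 = \frac{\sqrt{\left(55 + 5 \left(-4\right)\right) + 15}}{2} - 45971 = \frac{\sqrt{\left(55 - 20\right) + 15}}{2} - 45971 = \frac{\sqrt{35 + 15}}{2} - 45971 = \frac{\sqrt{50}}{2} - 45971 = \frac{5 \sqrt{2}}{2} - 45971 = -45971 + \frac{5 \sqrt{2}}{2}$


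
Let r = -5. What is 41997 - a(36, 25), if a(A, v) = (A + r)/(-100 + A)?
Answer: 2687839/64 ≈ 41998.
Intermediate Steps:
a(A, v) = (-5 + A)/(-100 + A) (a(A, v) = (A - 5)/(-100 + A) = (-5 + A)/(-100 + A))
41997 - a(36, 25) = 41997 - (-5 + 36)/(-100 + 36) = 41997 - 31/(-64) = 41997 - (-1)*31/64 = 41997 - 1*(-31/64) = 41997 + 31/64 = 2687839/64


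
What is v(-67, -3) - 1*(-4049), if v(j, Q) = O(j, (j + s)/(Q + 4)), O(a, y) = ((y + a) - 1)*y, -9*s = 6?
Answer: 119062/9 ≈ 13229.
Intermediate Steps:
s = -⅔ (s = -⅑*6 = -⅔ ≈ -0.66667)
O(a, y) = y*(-1 + a + y) (O(a, y) = ((a + y) - 1)*y = (-1 + a + y)*y = y*(-1 + a + y))
v(j, Q) = (-⅔ + j)*(-1 + j + (-⅔ + j)/(4 + Q))/(4 + Q) (v(j, Q) = ((j - ⅔)/(Q + 4))*(-1 + j + (j - ⅔)/(Q + 4)) = ((-⅔ + j)/(4 + Q))*(-1 + j + (-⅔ + j)/(4 + Q)) = (-⅔ + j)*(-1 + j + (-⅔ + j)/(4 + Q))/(4 + Q))
v(-67, -3) - 1*(-4049) = (-2 + 3*(-67))*(-2 + 3*(-67) + 3*(-1 - 67)*(4 - 3))/(9*(4 - 3)²) - 1*(-4049) = (⅑)*(-2 - 201)*(-2 - 201 + 3*(-68)*1)/1² + 4049 = (⅑)*1*(-203)*(-2 - 201 - 204) + 4049 = (⅑)*1*(-203)*(-407) + 4049 = 82621/9 + 4049 = 119062/9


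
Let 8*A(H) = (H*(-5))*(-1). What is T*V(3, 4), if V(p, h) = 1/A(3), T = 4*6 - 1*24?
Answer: 0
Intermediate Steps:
A(H) = 5*H/8 (A(H) = ((H*(-5))*(-1))/8 = (-5*H*(-1))/8 = (5*H)/8 = 5*H/8)
T = 0 (T = 24 - 24 = 0)
V(p, h) = 8/15 (V(p, h) = 1/((5/8)*3) = 1/(15/8) = 8/15)
T*V(3, 4) = 0*(8/15) = 0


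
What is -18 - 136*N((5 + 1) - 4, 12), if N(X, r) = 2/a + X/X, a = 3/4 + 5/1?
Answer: -4630/23 ≈ -201.30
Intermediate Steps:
a = 23/4 (a = 3*(¼) + 5*1 = ¾ + 5 = 23/4 ≈ 5.7500)
N(X, r) = 31/23 (N(X, r) = 2/(23/4) + X/X = 2*(4/23) + 1 = 8/23 + 1 = 31/23)
-18 - 136*N((5 + 1) - 4, 12) = -18 - 136*31/23 = -18 - 4216/23 = -4630/23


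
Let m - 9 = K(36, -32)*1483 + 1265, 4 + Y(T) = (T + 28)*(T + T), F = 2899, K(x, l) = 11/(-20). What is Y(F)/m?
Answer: 339414840/9167 ≈ 37026.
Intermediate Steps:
K(x, l) = -11/20 (K(x, l) = 11*(-1/20) = -11/20)
Y(T) = -4 + 2*T*(28 + T) (Y(T) = -4 + (T + 28)*(T + T) = -4 + (28 + T)*(2*T) = -4 + 2*T*(28 + T))
m = 9167/20 (m = 9 + (-11/20*1483 + 1265) = 9 + (-16313/20 + 1265) = 9 + 8987/20 = 9167/20 ≈ 458.35)
Y(F)/m = (-4 + 2*2899**2 + 56*2899)/(9167/20) = (-4 + 2*8404201 + 162344)*(20/9167) = (-4 + 16808402 + 162344)*(20/9167) = 16970742*(20/9167) = 339414840/9167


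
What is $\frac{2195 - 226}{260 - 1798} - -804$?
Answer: $\frac{1234583}{1538} \approx 802.72$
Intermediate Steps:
$\frac{2195 - 226}{260 - 1798} - -804 = \frac{1969}{-1538} + 804 = 1969 \left(- \frac{1}{1538}\right) + 804 = - \frac{1969}{1538} + 804 = \frac{1234583}{1538}$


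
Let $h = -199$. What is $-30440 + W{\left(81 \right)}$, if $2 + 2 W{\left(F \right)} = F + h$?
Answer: $-30500$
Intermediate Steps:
$W{\left(F \right)} = - \frac{201}{2} + \frac{F}{2}$ ($W{\left(F \right)} = -1 + \frac{F - 199}{2} = -1 + \frac{-199 + F}{2} = -1 + \left(- \frac{199}{2} + \frac{F}{2}\right) = - \frac{201}{2} + \frac{F}{2}$)
$-30440 + W{\left(81 \right)} = -30440 + \left(- \frac{201}{2} + \frac{1}{2} \cdot 81\right) = -30440 + \left(- \frac{201}{2} + \frac{81}{2}\right) = -30440 - 60 = -30500$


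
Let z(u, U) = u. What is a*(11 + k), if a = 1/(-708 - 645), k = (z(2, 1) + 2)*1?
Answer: -5/451 ≈ -0.011086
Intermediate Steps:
k = 4 (k = (2 + 2)*1 = 4*1 = 4)
a = -1/1353 (a = 1/(-1353) = -1/1353 ≈ -0.00073910)
a*(11 + k) = -(11 + 4)/1353 = -1/1353*15 = -5/451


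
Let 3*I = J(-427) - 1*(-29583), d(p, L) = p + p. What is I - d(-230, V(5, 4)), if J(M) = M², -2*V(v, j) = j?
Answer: 213292/3 ≈ 71097.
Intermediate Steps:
V(v, j) = -j/2
d(p, L) = 2*p
I = 211912/3 (I = ((-427)² - 1*(-29583))/3 = (182329 + 29583)/3 = (⅓)*211912 = 211912/3 ≈ 70637.)
I - d(-230, V(5, 4)) = 211912/3 - 2*(-230) = 211912/3 - 1*(-460) = 211912/3 + 460 = 213292/3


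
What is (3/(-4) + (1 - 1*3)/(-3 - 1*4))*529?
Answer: -6877/28 ≈ -245.61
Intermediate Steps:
(3/(-4) + (1 - 1*3)/(-3 - 1*4))*529 = (3*(-¼) + (1 - 3)/(-3 - 4))*529 = (-¾ - 2/(-7))*529 = (-¾ - 2*(-⅐))*529 = (-¾ + 2/7)*529 = -13/28*529 = -6877/28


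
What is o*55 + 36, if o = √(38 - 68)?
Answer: 36 + 55*I*√30 ≈ 36.0 + 301.25*I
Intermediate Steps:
o = I*√30 (o = √(-30) = I*√30 ≈ 5.4772*I)
o*55 + 36 = (I*√30)*55 + 36 = 55*I*√30 + 36 = 36 + 55*I*√30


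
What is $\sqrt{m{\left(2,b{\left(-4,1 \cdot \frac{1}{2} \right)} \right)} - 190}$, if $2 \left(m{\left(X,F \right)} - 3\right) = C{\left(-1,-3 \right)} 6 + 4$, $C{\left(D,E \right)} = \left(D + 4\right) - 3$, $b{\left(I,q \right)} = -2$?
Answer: $i \sqrt{185} \approx 13.601 i$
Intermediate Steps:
$C{\left(D,E \right)} = 1 + D$ ($C{\left(D,E \right)} = \left(4 + D\right) - 3 = 1 + D$)
$m{\left(X,F \right)} = 5$ ($m{\left(X,F \right)} = 3 + \frac{\left(1 - 1\right) 6 + 4}{2} = 3 + \frac{0 \cdot 6 + 4}{2} = 3 + \frac{0 + 4}{2} = 3 + \frac{1}{2} \cdot 4 = 3 + 2 = 5$)
$\sqrt{m{\left(2,b{\left(-4,1 \cdot \frac{1}{2} \right)} \right)} - 190} = \sqrt{5 - 190} = \sqrt{-185} = i \sqrt{185}$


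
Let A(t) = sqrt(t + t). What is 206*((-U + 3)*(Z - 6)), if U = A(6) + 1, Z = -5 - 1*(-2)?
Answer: -3708 + 3708*sqrt(3) ≈ 2714.4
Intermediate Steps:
Z = -3 (Z = -5 + 2 = -3)
A(t) = sqrt(2)*sqrt(t) (A(t) = sqrt(2*t) = sqrt(2)*sqrt(t))
U = 1 + 2*sqrt(3) (U = sqrt(2)*sqrt(6) + 1 = 2*sqrt(3) + 1 = 1 + 2*sqrt(3) ≈ 4.4641)
206*((-U + 3)*(Z - 6)) = 206*((-(1 + 2*sqrt(3)) + 3)*(-3 - 6)) = 206*(((-1 - 2*sqrt(3)) + 3)*(-9)) = 206*((2 - 2*sqrt(3))*(-9)) = 206*(-18 + 18*sqrt(3)) = -3708 + 3708*sqrt(3)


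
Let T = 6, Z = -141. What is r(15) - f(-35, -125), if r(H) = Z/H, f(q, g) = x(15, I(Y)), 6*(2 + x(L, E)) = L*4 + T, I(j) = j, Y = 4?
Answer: -92/5 ≈ -18.400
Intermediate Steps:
x(L, E) = -1 + 2*L/3 (x(L, E) = -2 + (L*4 + 6)/6 = -2 + (4*L + 6)/6 = -2 + (6 + 4*L)/6 = -2 + (1 + 2*L/3) = -1 + 2*L/3)
f(q, g) = 9 (f(q, g) = -1 + (⅔)*15 = -1 + 10 = 9)
r(H) = -141/H
r(15) - f(-35, -125) = -141/15 - 1*9 = -141*1/15 - 9 = -47/5 - 9 = -92/5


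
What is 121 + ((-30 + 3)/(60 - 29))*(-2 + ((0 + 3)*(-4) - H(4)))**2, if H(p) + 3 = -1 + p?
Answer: -1541/31 ≈ -49.710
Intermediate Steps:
H(p) = -4 + p (H(p) = -3 + (-1 + p) = -4 + p)
121 + ((-30 + 3)/(60 - 29))*(-2 + ((0 + 3)*(-4) - H(4)))**2 = 121 + ((-30 + 3)/(60 - 29))*(-2 + ((0 + 3)*(-4) - (-4 + 4)))**2 = 121 + (-27/31)*(-2 + (3*(-4) - 1*0))**2 = 121 + (-27*1/31)*(-2 + (-12 + 0))**2 = 121 - 27*(-2 - 12)**2/31 = 121 - 27/31*(-14)**2 = 121 - 27/31*196 = 121 - 5292/31 = -1541/31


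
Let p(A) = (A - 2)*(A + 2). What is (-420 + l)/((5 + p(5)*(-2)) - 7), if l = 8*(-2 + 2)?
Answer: 105/11 ≈ 9.5455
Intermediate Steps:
p(A) = (-2 + A)*(2 + A)
l = 0 (l = 8*0 = 0)
(-420 + l)/((5 + p(5)*(-2)) - 7) = (-420 + 0)/((5 + (-4 + 5²)*(-2)) - 7) = -420/((5 + (-4 + 25)*(-2)) - 7) = -420/((5 + 21*(-2)) - 7) = -420/((5 - 42) - 7) = -420/(-37 - 7) = -420/(-44) = -420*(-1/44) = 105/11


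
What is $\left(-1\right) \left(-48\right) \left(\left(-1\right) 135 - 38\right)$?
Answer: $-8304$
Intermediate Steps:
$\left(-1\right) \left(-48\right) \left(\left(-1\right) 135 - 38\right) = 48 \left(-135 - 38\right) = 48 \left(-173\right) = -8304$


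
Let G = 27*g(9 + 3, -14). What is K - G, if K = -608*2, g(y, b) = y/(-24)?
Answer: -2405/2 ≈ -1202.5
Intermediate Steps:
g(y, b) = -y/24 (g(y, b) = y*(-1/24) = -y/24)
K = -1216
G = -27/2 (G = 27*(-(9 + 3)/24) = 27*(-1/24*12) = 27*(-½) = -27/2 ≈ -13.500)
K - G = -1216 - 1*(-27/2) = -1216 + 27/2 = -2405/2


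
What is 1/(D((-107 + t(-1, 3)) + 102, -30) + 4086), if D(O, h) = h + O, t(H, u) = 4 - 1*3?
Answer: 1/4052 ≈ 0.00024679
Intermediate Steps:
t(H, u) = 1 (t(H, u) = 4 - 3 = 1)
D(O, h) = O + h
1/(D((-107 + t(-1, 3)) + 102, -30) + 4086) = 1/((((-107 + 1) + 102) - 30) + 4086) = 1/(((-106 + 102) - 30) + 4086) = 1/((-4 - 30) + 4086) = 1/(-34 + 4086) = 1/4052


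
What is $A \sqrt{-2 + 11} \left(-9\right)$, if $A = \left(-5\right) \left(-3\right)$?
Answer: $-405$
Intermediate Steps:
$A = 15$
$A \sqrt{-2 + 11} \left(-9\right) = 15 \sqrt{-2 + 11} \left(-9\right) = 15 \sqrt{9} \left(-9\right) = 15 \cdot 3 \left(-9\right) = 45 \left(-9\right) = -405$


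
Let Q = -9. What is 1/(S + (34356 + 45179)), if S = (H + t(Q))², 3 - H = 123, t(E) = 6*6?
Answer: 1/86591 ≈ 1.1549e-5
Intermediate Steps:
t(E) = 36
H = -120 (H = 3 - 1*123 = 3 - 123 = -120)
S = 7056 (S = (-120 + 36)² = (-84)² = 7056)
1/(S + (34356 + 45179)) = 1/(7056 + (34356 + 45179)) = 1/(7056 + 79535) = 1/86591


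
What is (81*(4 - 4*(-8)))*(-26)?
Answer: -75816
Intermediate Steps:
(81*(4 - 4*(-8)))*(-26) = (81*(4 + 32))*(-26) = (81*36)*(-26) = 2916*(-26) = -75816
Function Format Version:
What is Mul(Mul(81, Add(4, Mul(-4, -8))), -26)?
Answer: -75816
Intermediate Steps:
Mul(Mul(81, Add(4, Mul(-4, -8))), -26) = Mul(Mul(81, Add(4, 32)), -26) = Mul(Mul(81, 36), -26) = Mul(2916, -26) = -75816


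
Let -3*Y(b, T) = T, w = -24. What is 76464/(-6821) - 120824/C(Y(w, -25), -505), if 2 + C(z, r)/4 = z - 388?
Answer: 530554098/7810045 ≈ 67.932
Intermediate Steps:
Y(b, T) = -T/3
C(z, r) = -1560 + 4*z (C(z, r) = -8 + 4*(z - 388) = -8 + 4*(-388 + z) = -8 + (-1552 + 4*z) = -1560 + 4*z)
76464/(-6821) - 120824/C(Y(w, -25), -505) = 76464/(-6821) - 120824/(-1560 + 4*(-1/3*(-25))) = 76464*(-1/6821) - 120824/(-1560 + 4*(25/3)) = -76464/6821 - 120824/(-1560 + 100/3) = -76464/6821 - 120824/(-4580/3) = -76464/6821 - 120824*(-3/4580) = -76464/6821 + 90618/1145 = 530554098/7810045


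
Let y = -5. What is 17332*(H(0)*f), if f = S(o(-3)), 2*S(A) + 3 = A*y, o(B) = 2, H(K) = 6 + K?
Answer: -675948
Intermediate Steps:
S(A) = -3/2 - 5*A/2 (S(A) = -3/2 + (A*(-5))/2 = -3/2 + (-5*A)/2 = -3/2 - 5*A/2)
f = -13/2 (f = -3/2 - 5/2*2 = -3/2 - 5 = -13/2 ≈ -6.5000)
17332*(H(0)*f) = 17332*((6 + 0)*(-13/2)) = 17332*(6*(-13/2)) = 17332*(-39) = -675948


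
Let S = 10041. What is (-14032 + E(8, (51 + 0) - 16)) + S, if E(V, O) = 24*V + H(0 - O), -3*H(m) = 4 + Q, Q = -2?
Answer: -11399/3 ≈ -3799.7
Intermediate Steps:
H(m) = -2/3 (H(m) = -(4 - 2)/3 = -1/3*2 = -2/3)
E(V, O) = -2/3 + 24*V (E(V, O) = 24*V - 2/3 = -2/3 + 24*V)
(-14032 + E(8, (51 + 0) - 16)) + S = (-14032 + (-2/3 + 24*8)) + 10041 = (-14032 + (-2/3 + 192)) + 10041 = (-14032 + 574/3) + 10041 = -41522/3 + 10041 = -11399/3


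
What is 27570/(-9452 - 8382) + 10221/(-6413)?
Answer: -179543862/57184721 ≈ -3.1397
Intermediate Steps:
27570/(-9452 - 8382) + 10221/(-6413) = 27570/(-17834) + 10221*(-1/6413) = 27570*(-1/17834) - 10221/6413 = -13785/8917 - 10221/6413 = -179543862/57184721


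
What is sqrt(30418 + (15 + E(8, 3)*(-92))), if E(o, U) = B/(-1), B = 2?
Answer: sqrt(30617) ≈ 174.98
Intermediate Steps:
E(o, U) = -2 (E(o, U) = 2/(-1) = 2*(-1) = -2)
sqrt(30418 + (15 + E(8, 3)*(-92))) = sqrt(30418 + (15 - 2*(-92))) = sqrt(30418 + (15 + 184)) = sqrt(30418 + 199) = sqrt(30617)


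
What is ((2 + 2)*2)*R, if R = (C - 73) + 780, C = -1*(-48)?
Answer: 6040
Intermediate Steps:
C = 48
R = 755 (R = (48 - 73) + 780 = -25 + 780 = 755)
((2 + 2)*2)*R = ((2 + 2)*2)*755 = (4*2)*755 = 8*755 = 6040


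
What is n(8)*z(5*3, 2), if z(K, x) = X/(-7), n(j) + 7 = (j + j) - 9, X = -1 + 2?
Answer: 0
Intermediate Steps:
X = 1
n(j) = -16 + 2*j (n(j) = -7 + ((j + j) - 9) = -7 + (2*j - 9) = -7 + (-9 + 2*j) = -16 + 2*j)
z(K, x) = -⅐ (z(K, x) = 1/(-7) = 1*(-⅐) = -⅐)
n(8)*z(5*3, 2) = (-16 + 2*8)*(-⅐) = (-16 + 16)*(-⅐) = 0*(-⅐) = 0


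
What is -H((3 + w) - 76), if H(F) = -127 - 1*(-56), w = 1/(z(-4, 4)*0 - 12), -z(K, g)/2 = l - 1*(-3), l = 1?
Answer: 71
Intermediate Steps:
z(K, g) = -8 (z(K, g) = -2*(1 - 1*(-3)) = -2*(1 + 3) = -2*4 = -8)
w = -1/12 (w = 1/(-8*0 - 12) = 1/(0 - 12) = 1/(-12) = -1/12 ≈ -0.083333)
H(F) = -71 (H(F) = -127 + 56 = -71)
-H((3 + w) - 76) = -1*(-71) = 71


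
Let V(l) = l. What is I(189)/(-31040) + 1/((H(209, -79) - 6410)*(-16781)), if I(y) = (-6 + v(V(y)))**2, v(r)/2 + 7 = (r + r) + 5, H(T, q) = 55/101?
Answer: -3116278539691/173812228080 ≈ -17.929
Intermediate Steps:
H(T, q) = 55/101 (H(T, q) = 55*(1/101) = 55/101)
v(r) = -4 + 4*r (v(r) = -14 + 2*((r + r) + 5) = -14 + 2*(2*r + 5) = -14 + 2*(5 + 2*r) = -14 + (10 + 4*r) = -4 + 4*r)
I(y) = (-10 + 4*y)**2 (I(y) = (-6 + (-4 + 4*y))**2 = (-10 + 4*y)**2)
I(189)/(-31040) + 1/((H(209, -79) - 6410)*(-16781)) = (4*(-5 + 2*189)**2)/(-31040) + 1/((55/101 - 6410)*(-16781)) = (4*(-5 + 378)**2)*(-1/31040) - 1/16781/(-647355/101) = (4*373**2)*(-1/31040) - 101/647355*(-1/16781) = (4*139129)*(-1/31040) + 101/10863264255 = 556516*(-1/31040) + 101/10863264255 = -139129/7760 + 101/10863264255 = -3116278539691/173812228080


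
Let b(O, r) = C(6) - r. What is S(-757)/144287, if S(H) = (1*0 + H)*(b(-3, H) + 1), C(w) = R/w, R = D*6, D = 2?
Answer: -575320/144287 ≈ -3.9873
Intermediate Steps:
R = 12 (R = 2*6 = 12)
C(w) = 12/w
b(O, r) = 2 - r (b(O, r) = 12/6 - r = 12*(1/6) - r = 2 - r)
S(H) = H*(3 - H) (S(H) = (1*0 + H)*((2 - H) + 1) = (0 + H)*(3 - H) = H*(3 - H))
S(-757)/144287 = -757*(3 - 1*(-757))/144287 = -757*(3 + 757)*(1/144287) = -757*760*(1/144287) = -575320*1/144287 = -575320/144287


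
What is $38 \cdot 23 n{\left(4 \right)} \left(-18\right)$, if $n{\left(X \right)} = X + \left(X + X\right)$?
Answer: $-188784$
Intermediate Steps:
$n{\left(X \right)} = 3 X$ ($n{\left(X \right)} = X + 2 X = 3 X$)
$38 \cdot 23 n{\left(4 \right)} \left(-18\right) = 38 \cdot 23 \cdot 3 \cdot 4 \left(-18\right) = 874 \cdot 12 \left(-18\right) = 874 \left(-216\right) = -188784$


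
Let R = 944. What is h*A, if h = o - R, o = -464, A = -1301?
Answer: 1831808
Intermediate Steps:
h = -1408 (h = -464 - 1*944 = -464 - 944 = -1408)
h*A = -1408*(-1301) = 1831808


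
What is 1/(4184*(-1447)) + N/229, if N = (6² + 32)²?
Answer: 27994842523/1386422792 ≈ 20.192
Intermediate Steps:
N = 4624 (N = (36 + 32)² = 68² = 4624)
1/(4184*(-1447)) + N/229 = 1/(4184*(-1447)) + 4624/229 = (1/4184)*(-1/1447) + 4624*(1/229) = -1/6054248 + 4624/229 = 27994842523/1386422792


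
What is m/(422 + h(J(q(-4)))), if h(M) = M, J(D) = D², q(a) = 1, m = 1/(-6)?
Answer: -1/2538 ≈ -0.00039401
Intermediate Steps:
m = -⅙ ≈ -0.16667
m/(422 + h(J(q(-4)))) = -⅙/(422 + 1²) = -⅙/(422 + 1) = -⅙/423 = (1/423)*(-⅙) = -1/2538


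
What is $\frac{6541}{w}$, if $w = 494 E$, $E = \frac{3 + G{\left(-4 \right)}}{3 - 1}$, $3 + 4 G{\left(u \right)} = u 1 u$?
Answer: $\frac{26164}{6175} \approx 4.2371$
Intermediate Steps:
$G{\left(u \right)} = - \frac{3}{4} + \frac{u^{2}}{4}$ ($G{\left(u \right)} = - \frac{3}{4} + \frac{u 1 u}{4} = - \frac{3}{4} + \frac{u u}{4} = - \frac{3}{4} + \frac{u^{2}}{4}$)
$E = \frac{25}{8}$ ($E = \frac{3 - \left(\frac{3}{4} - \frac{\left(-4\right)^{2}}{4}\right)}{3 - 1} = \frac{3 + \left(- \frac{3}{4} + \frac{1}{4} \cdot 16\right)}{2} = \left(3 + \left(- \frac{3}{4} + 4\right)\right) \frac{1}{2} = \left(3 + \frac{13}{4}\right) \frac{1}{2} = \frac{25}{4} \cdot \frac{1}{2} = \frac{25}{8} \approx 3.125$)
$w = \frac{6175}{4}$ ($w = 494 \cdot \frac{25}{8} = \frac{6175}{4} \approx 1543.8$)
$\frac{6541}{w} = \frac{6541}{\frac{6175}{4}} = 6541 \cdot \frac{4}{6175} = \frac{26164}{6175}$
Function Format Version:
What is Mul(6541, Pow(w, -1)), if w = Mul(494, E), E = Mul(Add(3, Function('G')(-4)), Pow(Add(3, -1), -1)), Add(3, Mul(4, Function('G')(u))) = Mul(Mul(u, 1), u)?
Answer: Rational(26164, 6175) ≈ 4.2371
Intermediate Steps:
Function('G')(u) = Add(Rational(-3, 4), Mul(Rational(1, 4), Pow(u, 2))) (Function('G')(u) = Add(Rational(-3, 4), Mul(Rational(1, 4), Mul(Mul(u, 1), u))) = Add(Rational(-3, 4), Mul(Rational(1, 4), Mul(u, u))) = Add(Rational(-3, 4), Mul(Rational(1, 4), Pow(u, 2))))
E = Rational(25, 8) (E = Mul(Add(3, Add(Rational(-3, 4), Mul(Rational(1, 4), Pow(-4, 2)))), Pow(Add(3, -1), -1)) = Mul(Add(3, Add(Rational(-3, 4), Mul(Rational(1, 4), 16))), Pow(2, -1)) = Mul(Add(3, Add(Rational(-3, 4), 4)), Rational(1, 2)) = Mul(Add(3, Rational(13, 4)), Rational(1, 2)) = Mul(Rational(25, 4), Rational(1, 2)) = Rational(25, 8) ≈ 3.1250)
w = Rational(6175, 4) (w = Mul(494, Rational(25, 8)) = Rational(6175, 4) ≈ 1543.8)
Mul(6541, Pow(w, -1)) = Mul(6541, Pow(Rational(6175, 4), -1)) = Mul(6541, Rational(4, 6175)) = Rational(26164, 6175)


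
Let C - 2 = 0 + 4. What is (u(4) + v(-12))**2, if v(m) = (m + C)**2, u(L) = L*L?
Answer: 2704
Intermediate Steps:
C = 6 (C = 2 + (0 + 4) = 2 + 4 = 6)
u(L) = L**2
v(m) = (6 + m)**2 (v(m) = (m + 6)**2 = (6 + m)**2)
(u(4) + v(-12))**2 = (4**2 + (6 - 12)**2)**2 = (16 + (-6)**2)**2 = (16 + 36)**2 = 52**2 = 2704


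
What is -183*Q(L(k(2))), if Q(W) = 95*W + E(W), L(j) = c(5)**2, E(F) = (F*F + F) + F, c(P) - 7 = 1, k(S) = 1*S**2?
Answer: -1885632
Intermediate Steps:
k(S) = S**2
c(P) = 8 (c(P) = 7 + 1 = 8)
E(F) = F**2 + 2*F (E(F) = (F**2 + F) + F = (F + F**2) + F = F**2 + 2*F)
L(j) = 64 (L(j) = 8**2 = 64)
Q(W) = 95*W + W*(2 + W)
-183*Q(L(k(2))) = -11712*(97 + 64) = -11712*161 = -183*10304 = -1885632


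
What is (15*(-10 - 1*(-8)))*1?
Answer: -30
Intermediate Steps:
(15*(-10 - 1*(-8)))*1 = (15*(-10 + 8))*1 = (15*(-2))*1 = -30*1 = -30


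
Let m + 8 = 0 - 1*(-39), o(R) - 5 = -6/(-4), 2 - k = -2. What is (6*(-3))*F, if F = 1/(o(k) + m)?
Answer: -12/25 ≈ -0.48000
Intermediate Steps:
k = 4 (k = 2 - 1*(-2) = 2 + 2 = 4)
o(R) = 13/2 (o(R) = 5 - 6/(-4) = 5 - 6*(-1/4) = 5 + 3/2 = 13/2)
m = 31 (m = -8 + (0 - 1*(-39)) = -8 + (0 + 39) = -8 + 39 = 31)
F = 2/75 (F = 1/(13/2 + 31) = 1/(75/2) = 2/75 ≈ 0.026667)
(6*(-3))*F = (6*(-3))*(2/75) = -18*2/75 = -12/25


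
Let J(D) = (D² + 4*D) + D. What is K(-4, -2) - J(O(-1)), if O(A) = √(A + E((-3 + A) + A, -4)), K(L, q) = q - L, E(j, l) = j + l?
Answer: 12 - 5*I*√10 ≈ 12.0 - 15.811*I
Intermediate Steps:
O(A) = √(-7 + 3*A) (O(A) = √(A + (((-3 + A) + A) - 4)) = √(A + ((-3 + 2*A) - 4)) = √(A + (-7 + 2*A)) = √(-7 + 3*A))
J(D) = D² + 5*D
K(-4, -2) - J(O(-1)) = (-2 - 1*(-4)) - √(-7 + 3*(-1))*(5 + √(-7 + 3*(-1))) = (-2 + 4) - √(-7 - 3)*(5 + √(-7 - 3)) = 2 - √(-10)*(5 + √(-10)) = 2 - I*√10*(5 + I*√10)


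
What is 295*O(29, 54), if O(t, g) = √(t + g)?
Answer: 295*√83 ≈ 2687.6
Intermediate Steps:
O(t, g) = √(g + t)
295*O(29, 54) = 295*√(54 + 29) = 295*√83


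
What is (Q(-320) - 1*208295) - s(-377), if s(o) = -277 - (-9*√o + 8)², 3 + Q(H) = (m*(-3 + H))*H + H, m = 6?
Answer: 381346 - 144*I*√377 ≈ 3.8135e+5 - 2796.0*I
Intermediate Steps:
Q(H) = -3 + H + H*(-18 + 6*H) (Q(H) = -3 + ((6*(-3 + H))*H + H) = -3 + ((-18 + 6*H)*H + H) = -3 + (H*(-18 + 6*H) + H) = -3 + (H + H*(-18 + 6*H)) = -3 + H + H*(-18 + 6*H))
s(o) = -277 - (8 - 9*√o)²
(Q(-320) - 1*208295) - s(-377) = ((-3 - 17*(-320) + 6*(-320)²) - 1*208295) - (-341 - 81*(-377) + 144*√(-377)) = ((-3 + 5440 + 6*102400) - 208295) - (-341 + 30537 + 144*(I*√377)) = ((-3 + 5440 + 614400) - 208295) - (-341 + 30537 + 144*I*√377) = (619837 - 208295) - (30196 + 144*I*√377) = 411542 + (-30196 - 144*I*√377) = 381346 - 144*I*√377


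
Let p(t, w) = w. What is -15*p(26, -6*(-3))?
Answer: -270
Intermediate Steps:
-15*p(26, -6*(-3)) = -(-90)*(-3) = -15*18 = -270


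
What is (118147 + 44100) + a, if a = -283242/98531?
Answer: 15986075915/98531 ≈ 1.6224e+5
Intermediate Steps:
a = -283242/98531 (a = -283242*1/98531 = -283242/98531 ≈ -2.8746)
(118147 + 44100) + a = (118147 + 44100) - 283242/98531 = 162247 - 283242/98531 = 15986075915/98531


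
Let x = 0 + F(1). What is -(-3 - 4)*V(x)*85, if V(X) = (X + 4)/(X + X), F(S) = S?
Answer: 2975/2 ≈ 1487.5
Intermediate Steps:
x = 1 (x = 0 + 1 = 1)
V(X) = (4 + X)/(2*X) (V(X) = (4 + X)/((2*X)) = (4 + X)*(1/(2*X)) = (4 + X)/(2*X))
-(-3 - 4)*V(x)*85 = -(-3 - 4)*(1/2)*(4 + 1)/1*85 = -(-7)*(1/2)*1*5*85 = -(-7)*5/2*85 = -1*(-35/2)*85 = (35/2)*85 = 2975/2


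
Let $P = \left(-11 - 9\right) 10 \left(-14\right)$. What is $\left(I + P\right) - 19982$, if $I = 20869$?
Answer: $3687$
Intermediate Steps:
$P = 2800$ ($P = \left(-11 - 9\right) 10 \left(-14\right) = \left(-20\right) 10 \left(-14\right) = \left(-200\right) \left(-14\right) = 2800$)
$\left(I + P\right) - 19982 = \left(20869 + 2800\right) - 19982 = 23669 - 19982 = 3687$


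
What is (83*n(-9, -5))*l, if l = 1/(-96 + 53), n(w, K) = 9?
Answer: -747/43 ≈ -17.372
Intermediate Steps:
l = -1/43 (l = 1/(-43) = -1/43 ≈ -0.023256)
(83*n(-9, -5))*l = (83*9)*(-1/43) = 747*(-1/43) = -747/43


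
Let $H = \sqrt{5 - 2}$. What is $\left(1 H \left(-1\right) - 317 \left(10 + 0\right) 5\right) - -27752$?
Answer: $11902 - \sqrt{3} \approx 11900.0$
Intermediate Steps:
$H = \sqrt{3} \approx 1.732$
$\left(1 H \left(-1\right) - 317 \left(10 + 0\right) 5\right) - -27752 = \left(1 \sqrt{3} \left(-1\right) - 317 \left(10 + 0\right) 5\right) - -27752 = \left(\sqrt{3} \left(-1\right) - 317 \cdot 10 \cdot 5\right) + 27752 = \left(- \sqrt{3} - 15850\right) + 27752 = \left(-15850 - \sqrt{3}\right) + 27752 = 11902 - \sqrt{3}$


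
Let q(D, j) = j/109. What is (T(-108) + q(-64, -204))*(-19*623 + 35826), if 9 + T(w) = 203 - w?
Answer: 784776146/109 ≈ 7.1998e+6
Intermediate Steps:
T(w) = 194 - w (T(w) = -9 + (203 - w) = 194 - w)
q(D, j) = j/109 (q(D, j) = j*(1/109) = j/109)
(T(-108) + q(-64, -204))*(-19*623 + 35826) = ((194 - 1*(-108)) + (1/109)*(-204))*(-19*623 + 35826) = ((194 + 108) - 204/109)*(-11837 + 35826) = (302 - 204/109)*23989 = (32714/109)*23989 = 784776146/109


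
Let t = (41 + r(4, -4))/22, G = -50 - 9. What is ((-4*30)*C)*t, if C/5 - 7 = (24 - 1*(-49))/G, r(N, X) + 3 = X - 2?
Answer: -3264000/649 ≈ -5029.3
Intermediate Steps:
r(N, X) = -5 + X (r(N, X) = -3 + (X - 2) = -3 + (-2 + X) = -5 + X)
G = -59
C = 1700/59 (C = 35 + 5*((24 - 1*(-49))/(-59)) = 35 + 5*((24 + 49)*(-1/59)) = 35 + 5*(73*(-1/59)) = 35 + 5*(-73/59) = 35 - 365/59 = 1700/59 ≈ 28.814)
t = 16/11 (t = (41 + (-5 - 4))/22 = (41 - 9)*(1/22) = 32*(1/22) = 16/11 ≈ 1.4545)
((-4*30)*C)*t = (-4*30*(1700/59))*(16/11) = -120*1700/59*(16/11) = -204000/59*16/11 = -3264000/649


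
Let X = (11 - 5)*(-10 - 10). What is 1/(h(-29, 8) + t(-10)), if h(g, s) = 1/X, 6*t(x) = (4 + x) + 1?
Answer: -120/101 ≈ -1.1881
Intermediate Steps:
t(x) = ⅚ + x/6 (t(x) = ((4 + x) + 1)/6 = (5 + x)/6 = ⅚ + x/6)
X = -120 (X = 6*(-20) = -120)
h(g, s) = -1/120 (h(g, s) = 1/(-120) = -1/120)
1/(h(-29, 8) + t(-10)) = 1/(-1/120 + (⅚ + (⅙)*(-10))) = 1/(-1/120 + (⅚ - 5/3)) = 1/(-1/120 - ⅚) = 1/(-101/120) = -120/101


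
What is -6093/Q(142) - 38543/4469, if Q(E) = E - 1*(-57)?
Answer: -34899674/889331 ≈ -39.243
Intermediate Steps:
Q(E) = 57 + E (Q(E) = E + 57 = 57 + E)
-6093/Q(142) - 38543/4469 = -6093/(57 + 142) - 38543/4469 = -6093/199 - 38543*1/4469 = -6093*1/199 - 38543/4469 = -6093/199 - 38543/4469 = -34899674/889331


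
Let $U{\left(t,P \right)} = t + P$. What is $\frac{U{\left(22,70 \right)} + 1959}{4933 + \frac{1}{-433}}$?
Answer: $\frac{888083}{2135988} \approx 0.41577$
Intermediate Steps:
$U{\left(t,P \right)} = P + t$
$\frac{U{\left(22,70 \right)} + 1959}{4933 + \frac{1}{-433}} = \frac{\left(70 + 22\right) + 1959}{4933 + \frac{1}{-433}} = \frac{92 + 1959}{4933 - \frac{1}{433}} = \frac{2051}{\frac{2135988}{433}} = 2051 \cdot \frac{433}{2135988} = \frac{888083}{2135988}$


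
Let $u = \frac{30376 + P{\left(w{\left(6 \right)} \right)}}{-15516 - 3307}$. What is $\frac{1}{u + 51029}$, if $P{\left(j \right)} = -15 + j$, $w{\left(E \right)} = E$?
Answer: $\frac{18823}{960488500} \approx 1.9597 \cdot 10^{-5}$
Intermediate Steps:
$u = - \frac{30367}{18823}$ ($u = \frac{30376 + \left(-15 + 6\right)}{-15516 - 3307} = \frac{30376 - 9}{-18823} = 30367 \left(- \frac{1}{18823}\right) = - \frac{30367}{18823} \approx -1.6133$)
$\frac{1}{u + 51029} = \frac{1}{- \frac{30367}{18823} + 51029} = \frac{1}{\frac{960488500}{18823}} = \frac{18823}{960488500}$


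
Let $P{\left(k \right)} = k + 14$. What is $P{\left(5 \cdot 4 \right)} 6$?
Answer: $204$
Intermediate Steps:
$P{\left(k \right)} = 14 + k$
$P{\left(5 \cdot 4 \right)} 6 = \left(14 + 5 \cdot 4\right) 6 = \left(14 + 20\right) 6 = 34 \cdot 6 = 204$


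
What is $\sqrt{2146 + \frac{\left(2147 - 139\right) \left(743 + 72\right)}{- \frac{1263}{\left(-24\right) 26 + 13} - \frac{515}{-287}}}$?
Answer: $\frac{\sqrt{48827033144145894}}{338573} \approx 652.65$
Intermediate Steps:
$\sqrt{2146 + \frac{\left(2147 - 139\right) \left(743 + 72\right)}{- \frac{1263}{\left(-24\right) 26 + 13} - \frac{515}{-287}}} = \sqrt{2146 + \frac{2008 \cdot 815}{- \frac{1263}{-624 + 13} - - \frac{515}{287}}} = \sqrt{2146 + \frac{1636520}{- \frac{1263}{-611} + \frac{515}{287}}} = \sqrt{2146 + \frac{1636520}{\left(-1263\right) \left(- \frac{1}{611}\right) + \frac{515}{287}}} = \sqrt{2146 + \frac{1636520}{\frac{1263}{611} + \frac{515}{287}}} = \sqrt{2146 + \frac{1636520}{\frac{677146}{175357}}} = \sqrt{2146 + 1636520 \cdot \frac{175357}{677146}} = \sqrt{2146 + \frac{143487618820}{338573}} = \sqrt{\frac{144214196478}{338573}} = \frac{\sqrt{48827033144145894}}{338573}$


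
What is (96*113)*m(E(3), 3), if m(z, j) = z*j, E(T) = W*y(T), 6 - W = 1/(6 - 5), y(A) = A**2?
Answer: 1464480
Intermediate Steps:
W = 5 (W = 6 - 1/(6 - 5) = 6 - 1/1 = 6 - 1*1 = 6 - 1 = 5)
E(T) = 5*T**2
m(z, j) = j*z
(96*113)*m(E(3), 3) = (96*113)*(3*(5*3**2)) = 10848*(3*(5*9)) = 10848*(3*45) = 10848*135 = 1464480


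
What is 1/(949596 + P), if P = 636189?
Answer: 1/1585785 ≈ 6.3060e-7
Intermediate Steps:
1/(949596 + P) = 1/(949596 + 636189) = 1/1585785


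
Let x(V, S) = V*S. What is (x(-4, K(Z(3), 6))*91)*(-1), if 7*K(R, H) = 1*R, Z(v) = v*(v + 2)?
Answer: 780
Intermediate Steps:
Z(v) = v*(2 + v)
K(R, H) = R/7 (K(R, H) = (1*R)/7 = R/7)
x(V, S) = S*V
(x(-4, K(Z(3), 6))*91)*(-1) = ((((3*(2 + 3))/7)*(-4))*91)*(-1) = ((((3*5)/7)*(-4))*91)*(-1) = ((((⅐)*15)*(-4))*91)*(-1) = (((15/7)*(-4))*91)*(-1) = -60/7*91*(-1) = -780*(-1) = 780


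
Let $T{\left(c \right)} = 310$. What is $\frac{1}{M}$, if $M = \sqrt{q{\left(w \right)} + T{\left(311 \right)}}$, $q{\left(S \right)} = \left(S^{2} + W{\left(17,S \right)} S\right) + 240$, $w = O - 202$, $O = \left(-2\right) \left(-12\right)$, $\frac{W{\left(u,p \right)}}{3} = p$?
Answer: $\frac{\sqrt{127286}}{127286} \approx 0.0028029$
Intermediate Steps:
$W{\left(u,p \right)} = 3 p$
$O = 24$
$w = -178$ ($w = 24 - 202 = -178$)
$q{\left(S \right)} = 240 + 4 S^{2}$ ($q{\left(S \right)} = \left(S^{2} + 3 S S\right) + 240 = \left(S^{2} + 3 S^{2}\right) + 240 = 4 S^{2} + 240 = 240 + 4 S^{2}$)
$M = \sqrt{127286}$ ($M = \sqrt{\left(240 + 4 \left(-178\right)^{2}\right) + 310} = \sqrt{\left(240 + 4 \cdot 31684\right) + 310} = \sqrt{\left(240 + 126736\right) + 310} = \sqrt{126976 + 310} = \sqrt{127286} \approx 356.77$)
$\frac{1}{M} = \frac{1}{\sqrt{127286}} = \frac{\sqrt{127286}}{127286}$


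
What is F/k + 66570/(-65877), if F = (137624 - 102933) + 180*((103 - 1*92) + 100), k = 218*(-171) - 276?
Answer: -290549107/117806898 ≈ -2.4663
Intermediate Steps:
k = -37554 (k = -37278 - 276 = -37554)
F = 54671 (F = 34691 + 180*((103 - 92) + 100) = 34691 + 180*(11 + 100) = 34691 + 180*111 = 34691 + 19980 = 54671)
F/k + 66570/(-65877) = 54671/(-37554) + 66570/(-65877) = 54671*(-1/37554) + 66570*(-1/65877) = -54671/37554 - 3170/3137 = -290549107/117806898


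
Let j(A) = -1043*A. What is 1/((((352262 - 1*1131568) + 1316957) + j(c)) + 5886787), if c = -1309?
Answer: 1/7789725 ≈ 1.2837e-7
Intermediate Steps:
1/((((352262 - 1*1131568) + 1316957) + j(c)) + 5886787) = 1/((((352262 - 1*1131568) + 1316957) - 1043*(-1309)) + 5886787) = 1/((((352262 - 1131568) + 1316957) + 1365287) + 5886787) = 1/(((-779306 + 1316957) + 1365287) + 5886787) = 1/((537651 + 1365287) + 5886787) = 1/(1902938 + 5886787) = 1/7789725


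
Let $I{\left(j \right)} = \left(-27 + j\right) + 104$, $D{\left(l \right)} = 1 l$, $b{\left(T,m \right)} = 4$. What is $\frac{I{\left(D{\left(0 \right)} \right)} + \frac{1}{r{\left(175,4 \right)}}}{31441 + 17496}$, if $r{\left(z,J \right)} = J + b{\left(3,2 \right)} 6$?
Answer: $\frac{2157}{1370236} \approx 0.0015742$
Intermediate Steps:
$D{\left(l \right)} = l$
$r{\left(z,J \right)} = 24 + J$ ($r{\left(z,J \right)} = J + 4 \cdot 6 = J + 24 = 24 + J$)
$I{\left(j \right)} = 77 + j$
$\frac{I{\left(D{\left(0 \right)} \right)} + \frac{1}{r{\left(175,4 \right)}}}{31441 + 17496} = \frac{\left(77 + 0\right) + \frac{1}{24 + 4}}{31441 + 17496} = \frac{77 + \frac{1}{28}}{48937} = \left(77 + \frac{1}{28}\right) \frac{1}{48937} = \frac{2157}{28} \cdot \frac{1}{48937} = \frac{2157}{1370236}$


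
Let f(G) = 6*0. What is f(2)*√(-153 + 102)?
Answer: 0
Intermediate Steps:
f(G) = 0
f(2)*√(-153 + 102) = 0*√(-153 + 102) = 0*√(-51) = 0*(I*√51) = 0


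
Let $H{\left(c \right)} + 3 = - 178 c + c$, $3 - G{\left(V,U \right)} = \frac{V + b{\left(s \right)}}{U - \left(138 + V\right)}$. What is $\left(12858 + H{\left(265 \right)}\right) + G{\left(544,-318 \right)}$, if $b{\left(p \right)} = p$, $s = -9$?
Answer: $- \frac{6809293}{200} \approx -34046.0$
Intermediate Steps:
$G{\left(V,U \right)} = 3 - \frac{-9 + V}{-138 + U - V}$ ($G{\left(V,U \right)} = 3 - \frac{V - 9}{U - \left(138 + V\right)} = 3 - \frac{-9 + V}{-138 + U - V}$)
$H{\left(c \right)} = -3 - 177 c$ ($H{\left(c \right)} = -3 + \left(- 178 c + c\right) = -3 - 177 c$)
$\left(12858 + H{\left(265 \right)}\right) + G{\left(544,-318 \right)} = \left(12858 - 46908\right) + \frac{405 - -954 + 4 \cdot 544}{138 + 544 - -318} = \left(12858 - 46908\right) + \frac{405 + 954 + 2176}{138 + 544 + 318} = \left(12858 - 46908\right) + \frac{1}{1000} \cdot 3535 = -34050 + \frac{1}{1000} \cdot 3535 = -34050 + \frac{707}{200} = - \frac{6809293}{200}$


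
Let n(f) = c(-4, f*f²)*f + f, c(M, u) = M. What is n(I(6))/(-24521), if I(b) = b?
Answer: 18/24521 ≈ 0.00073406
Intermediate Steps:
n(f) = -3*f (n(f) = -4*f + f = -3*f)
n(I(6))/(-24521) = -3*6/(-24521) = -18*(-1/24521) = 18/24521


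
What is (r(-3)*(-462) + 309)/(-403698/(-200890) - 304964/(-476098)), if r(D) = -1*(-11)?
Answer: -114126400205265/63366007091 ≈ -1801.1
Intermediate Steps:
r(D) = 11
(r(-3)*(-462) + 309)/(-403698/(-200890) - 304964/(-476098)) = (11*(-462) + 309)/(-403698/(-200890) - 304964/(-476098)) = (-5082 + 309)/(-403698*(-1/200890) - 304964*(-1/476098)) = -4773/(201849/100445 + 152482/238049) = -4773/63366007091/23910831805 = -4773*23910831805/63366007091 = -114126400205265/63366007091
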